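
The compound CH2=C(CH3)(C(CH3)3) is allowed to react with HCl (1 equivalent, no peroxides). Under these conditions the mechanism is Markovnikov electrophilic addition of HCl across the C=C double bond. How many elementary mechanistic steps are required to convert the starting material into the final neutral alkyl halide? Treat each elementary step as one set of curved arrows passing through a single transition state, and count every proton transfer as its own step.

2

Step 1: The π electrons of the C=C bond attack a proton of HCl; Markovnikov addition places the new C–H on the less-substituted alkene carbon, so the positive charge ends up on the more-substituted carbon — a tertiary carbocation. The H–Cl bond breaks heterolytically, releasing Cl⁻.
(No 1,2-shift: no single shift to an adjacent carbon would give a more stable cation.)
Step 2: The Cl⁻ anion donates a lone pair to the carbocation, forming the new C–Cl σ-bond and giving the neutral alkyl halide.
Total: 2 elementary steps.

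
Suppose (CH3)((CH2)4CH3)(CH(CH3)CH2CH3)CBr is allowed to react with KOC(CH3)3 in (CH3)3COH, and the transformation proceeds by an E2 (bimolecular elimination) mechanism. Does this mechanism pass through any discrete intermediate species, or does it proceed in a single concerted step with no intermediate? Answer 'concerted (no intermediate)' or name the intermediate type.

The strong base (CH3)3CO⁻ removes a β-hydrogen; in the same concerted event the electrons of the breaking C–H bond form the new π(C=C) bond and the C–Br σ-bond breaks, expelling Br⁻. Anti-periplanar geometry; one transition state.
All bond changes occur in one transition state; no discrete intermediate is formed.

concerted (no intermediate)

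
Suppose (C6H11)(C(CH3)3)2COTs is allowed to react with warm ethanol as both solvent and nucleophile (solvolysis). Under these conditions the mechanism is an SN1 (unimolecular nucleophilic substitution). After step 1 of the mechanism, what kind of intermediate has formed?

tertiary carbocation

Step 1: Rate-determining heterolysis of the C–O bond gives TsO⁻ and a tertiary carbocation.
After step 1 the species present is a tertiary carbocation.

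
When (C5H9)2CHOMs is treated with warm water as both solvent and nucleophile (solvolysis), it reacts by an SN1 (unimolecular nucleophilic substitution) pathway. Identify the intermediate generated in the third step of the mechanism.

oxonium ion

Step 1: Rate-determining heterolysis of the C–O bond gives MsO⁻ and a secondary carbocation.
Step 2: A 1,2-hydride shift from the adjacent cyclopentyl carbon moves the positive charge from the secondary centre to an adjacent carbon, generating a more stable tertiary carbocation.
Step 3: Nucleophilic capture: the oxygen of H2O bonds to the cationic carbon, producing an oxonium-ion intermediate.
After step 3 the species present is an oxonium ion.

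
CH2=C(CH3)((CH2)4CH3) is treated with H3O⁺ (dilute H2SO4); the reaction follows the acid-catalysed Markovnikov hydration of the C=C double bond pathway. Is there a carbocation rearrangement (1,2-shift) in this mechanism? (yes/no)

The first-formed carbocation is tertiary.
No single 1,2-shift to an adjacent carbon would produce a more-substituted cation than the one already present, so no rearrangement occurs.

no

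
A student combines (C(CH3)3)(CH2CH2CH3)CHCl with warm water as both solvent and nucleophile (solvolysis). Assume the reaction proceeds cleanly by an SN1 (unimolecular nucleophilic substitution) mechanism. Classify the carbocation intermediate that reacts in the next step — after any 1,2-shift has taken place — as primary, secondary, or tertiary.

tertiary

Step 1: Ionisation: the C–Cl σ-bond cleaves heterolytically; both bonding electrons depart with Cl⁻, leaving a secondary carbocation at the α-carbon.
Step 2: A methyl group with its bonding pair migrates from the adjacent tert-butyl carbon to the cationic centre — a 1,2-methyl shift — upgrading the secondary cation to a tertiary one.
The cation rearranges from secondary to tertiary via a 1,2-methyl shift from the adjacent tert-butyl carbon; the tertiary cation is what reacts next.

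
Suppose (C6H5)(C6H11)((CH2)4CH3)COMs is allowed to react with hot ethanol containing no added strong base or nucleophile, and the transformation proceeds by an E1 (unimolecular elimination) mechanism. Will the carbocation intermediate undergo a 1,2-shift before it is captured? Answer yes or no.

no

The first-formed carbocation is tertiary.
No single 1,2-shift to an adjacent carbon would produce a more-substituted cation than the one already present, so no rearrangement occurs.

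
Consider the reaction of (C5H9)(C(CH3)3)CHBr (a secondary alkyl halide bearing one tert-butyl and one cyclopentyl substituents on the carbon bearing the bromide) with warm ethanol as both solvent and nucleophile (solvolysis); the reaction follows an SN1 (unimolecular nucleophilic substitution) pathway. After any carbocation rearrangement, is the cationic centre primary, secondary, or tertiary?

Step 1: The C–Br bond breaks with both electrons going to the bromide; Br⁻ leaves and a secondary carbocation remains.
Step 2: A hydride (H with its bonding pair) migrates from the adjacent cyclopentyl carbon to the cationic centre — a 1,2-hydride shift — upgrading the secondary cation to a tertiary one.
The cation rearranges from secondary to tertiary via a 1,2-hydride shift from the adjacent cyclopentyl carbon; the tertiary cation is what reacts next.

tertiary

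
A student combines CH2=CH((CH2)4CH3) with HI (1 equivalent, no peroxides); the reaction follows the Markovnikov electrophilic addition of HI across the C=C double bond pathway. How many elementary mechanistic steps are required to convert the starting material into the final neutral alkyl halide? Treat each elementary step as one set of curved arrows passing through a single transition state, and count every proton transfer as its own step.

2

Step 1: Electrophilic addition begins with the π(C=C) electrons forming a bond to the proton of HI. Following Markovnikov's rule, the resulting cation is secondary. The H–I bond breaks heterolytically, releasing I⁻.
(No 1,2-shift: no single shift to an adjacent carbon would give a more stable cation.)
Step 2: The I⁻ anion donates a lone pair to the carbocation, forming the new C–I σ-bond and giving the neutral alkyl halide.
Total: 2 elementary steps.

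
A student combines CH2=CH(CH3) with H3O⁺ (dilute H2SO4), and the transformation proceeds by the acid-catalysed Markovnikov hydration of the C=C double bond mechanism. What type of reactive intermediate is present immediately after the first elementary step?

Step 1: Electrophilic addition begins with the π(C=C) electrons forming a bond to the proton of H3O⁺. Following Markovnikov's rule, the resulting cation is secondary. H2O is released.
After step 1 the species present is a secondary carbocation.

secondary carbocation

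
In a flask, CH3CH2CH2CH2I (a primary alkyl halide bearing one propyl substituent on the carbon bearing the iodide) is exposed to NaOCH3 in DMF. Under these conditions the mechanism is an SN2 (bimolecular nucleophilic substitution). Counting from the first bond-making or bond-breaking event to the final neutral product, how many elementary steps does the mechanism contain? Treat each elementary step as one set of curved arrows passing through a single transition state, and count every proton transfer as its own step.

Step 1: Backside attack by CH3O⁻ on the carbon bearing the iodide: the new C–O bond forms as the C–I bond breaks, with Walden inversion at carbon.
Total: 1 elementary step.

1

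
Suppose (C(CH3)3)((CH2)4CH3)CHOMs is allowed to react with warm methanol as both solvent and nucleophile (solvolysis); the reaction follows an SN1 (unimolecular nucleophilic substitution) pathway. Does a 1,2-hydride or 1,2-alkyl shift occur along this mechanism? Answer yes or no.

The first-formed carbocation is secondary.
The adjacent tert-butyl carbon has no hydrogen but bears methyl groups; migration of one methyl with its bonding pair (a 1,2-methyl shift) places the charge on a tertiary centre.
Tertiary is more stable than secondary, so the shift occurs.

yes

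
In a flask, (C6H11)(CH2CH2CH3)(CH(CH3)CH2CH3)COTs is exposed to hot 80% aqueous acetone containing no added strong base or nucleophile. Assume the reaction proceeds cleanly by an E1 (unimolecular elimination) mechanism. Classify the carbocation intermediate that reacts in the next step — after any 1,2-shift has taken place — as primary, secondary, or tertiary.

Step 1: Unassisted departure of TsO⁻ (taking the C–O bonding pair) generates a tertiary carbocation.
No single 1,2-shift to an adjacent carbon would give a more-substituted cation, so no rearrangement occurs.

tertiary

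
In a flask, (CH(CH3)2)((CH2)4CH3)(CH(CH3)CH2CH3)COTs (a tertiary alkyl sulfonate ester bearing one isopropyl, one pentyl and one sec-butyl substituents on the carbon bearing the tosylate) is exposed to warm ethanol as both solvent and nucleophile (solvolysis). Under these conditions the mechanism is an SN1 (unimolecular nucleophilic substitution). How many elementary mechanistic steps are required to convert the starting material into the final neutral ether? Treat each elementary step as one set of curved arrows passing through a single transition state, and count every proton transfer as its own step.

Step 1: Unassisted departure of TsO⁻ (taking the C–O bonding pair) generates a tertiary carbocation.
(No 1,2-shift: no single shift to an adjacent carbon would give a more stable cation.)
Step 2: Nucleophilic capture: the oxygen of CH3CH2OH bonds to the cationic carbon, producing an oxonium-ion intermediate.
Step 3: A second solvent molecule removes the proton on oxygen, giving the neutral ether product.
Total: 3 elementary steps.

3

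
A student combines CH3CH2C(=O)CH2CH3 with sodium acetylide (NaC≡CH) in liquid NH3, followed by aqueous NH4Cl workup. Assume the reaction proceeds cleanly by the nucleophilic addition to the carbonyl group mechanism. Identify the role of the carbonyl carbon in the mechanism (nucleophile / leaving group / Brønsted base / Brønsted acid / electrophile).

electrophile

Step 1: A lone pair / filled orbital on HC≡C⁻ attacks the electrophilic carbonyl carbon; the π(C=O) electrons shift onto oxygen, producing a tetrahedral alkoxide intermediate.
The carbonyl carbon accepts an electron pair into an empty or π* orbital — it is the electrophile.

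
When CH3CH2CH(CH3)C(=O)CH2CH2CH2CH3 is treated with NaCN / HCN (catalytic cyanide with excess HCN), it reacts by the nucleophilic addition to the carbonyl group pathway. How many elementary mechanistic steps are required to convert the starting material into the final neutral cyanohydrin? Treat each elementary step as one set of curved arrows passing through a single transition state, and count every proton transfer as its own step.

2

Step 1: CN⁻ attacks the sp² carbonyl carbon; the C=O π bond breaks and the electrons end up as a lone pair on the alkoxide oxygen of the tetrahedral intermediate.
Step 2: Proton transfer from HCN to the alkoxide furnishes a cyanohydrin (and releases another CN⁻ to continue the reaction).
Total: 2 elementary steps.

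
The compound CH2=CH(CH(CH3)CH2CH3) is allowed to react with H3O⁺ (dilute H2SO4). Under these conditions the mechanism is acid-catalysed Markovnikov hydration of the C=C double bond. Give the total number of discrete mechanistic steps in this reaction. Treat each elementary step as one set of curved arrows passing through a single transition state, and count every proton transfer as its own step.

4

Step 1: Protonation of the alkene by H3O⁺: the π bond acts as the nucleophile and picks up H⁺, giving the more stable (Markovnikov) secondary carbocation. H2O is released.
Step 2: Carbocation rearrangement: a 1,2-hydride shift from the adjacent sec-butyl carbon converts the initially-formed secondary cation into the more stable tertiary cation.
Step 3: Water acts as the nucleophile: an oxygen lone pair bonds to the cationic carbon, giving an oxonium-ion intermediate.
Step 4: H2O removes a proton from the oxonium oxygen, regenerating H3O⁺ and giving the neutral alcohol.
Total: 4 elementary steps.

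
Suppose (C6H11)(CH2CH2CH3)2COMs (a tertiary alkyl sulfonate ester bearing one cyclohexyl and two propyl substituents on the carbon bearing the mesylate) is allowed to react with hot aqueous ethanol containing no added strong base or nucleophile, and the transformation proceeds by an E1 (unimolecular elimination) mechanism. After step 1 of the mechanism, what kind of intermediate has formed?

Step 1: Rate-determining heterolysis of the C–O bond gives MsO⁻ and a tertiary carbocation.
After step 1 the species present is a tertiary carbocation.

tertiary carbocation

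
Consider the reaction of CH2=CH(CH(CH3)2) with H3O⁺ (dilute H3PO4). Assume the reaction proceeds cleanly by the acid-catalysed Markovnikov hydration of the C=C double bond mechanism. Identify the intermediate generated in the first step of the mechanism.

Step 1: The π electrons of the C=C bond attack a proton of H3O⁺; Markovnikov addition places the new C–H on the less-substituted alkene carbon, so the positive charge ends up on the more-substituted carbon — a secondary carbocation. H2O is released.
After step 1 the species present is a secondary carbocation.

secondary carbocation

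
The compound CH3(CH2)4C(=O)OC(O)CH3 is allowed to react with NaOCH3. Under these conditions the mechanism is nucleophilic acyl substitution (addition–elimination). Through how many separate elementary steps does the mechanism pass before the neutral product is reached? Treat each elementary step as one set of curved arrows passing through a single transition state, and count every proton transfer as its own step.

Step 1: A lone pair on the O of CH3O⁻ attacks the electrophilic acyl carbon; the π(C=O) electrons move onto oxygen, giving a tetrahedral intermediate.
Step 2: Collapse of the tetrahedral intermediate: the alkoxide oxygen pushes its lone pair back to re-form C=O while CH3CO2⁻ leaves.
Total: 2 elementary steps.

2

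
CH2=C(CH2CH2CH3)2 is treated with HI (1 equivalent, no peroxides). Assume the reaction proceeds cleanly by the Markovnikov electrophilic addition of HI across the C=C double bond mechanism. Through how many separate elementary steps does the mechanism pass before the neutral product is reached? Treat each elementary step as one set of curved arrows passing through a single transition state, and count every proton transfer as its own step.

Step 1: Electrophilic addition begins with the π(C=C) electrons forming a bond to the proton of HI. Following Markovnikov's rule, the resulting cation is tertiary. The H–I bond breaks heterolytically, releasing I⁻.
(No 1,2-shift: no single shift to an adjacent carbon would give a more stable cation.)
Step 2: I⁻ captures the cation: a lone pair on I⁻ fills the empty p orbital, producing the alkyl halide product.
Total: 2 elementary steps.

2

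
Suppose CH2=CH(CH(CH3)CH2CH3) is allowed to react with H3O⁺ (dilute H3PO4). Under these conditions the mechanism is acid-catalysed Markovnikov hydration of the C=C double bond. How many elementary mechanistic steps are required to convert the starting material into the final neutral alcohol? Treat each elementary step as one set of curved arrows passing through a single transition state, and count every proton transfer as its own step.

Step 1: Electrophilic addition begins with the π(C=C) electrons forming a bond to the proton of H3O⁺. Following Markovnikov's rule, the resulting cation is secondary. H2O is released.
Step 2: A hydride (H with its bonding pair) migrates from the adjacent sec-butyl carbon to the cationic centre — a 1,2-hydride shift — upgrading the secondary cation to a tertiary one.
Step 3: Nucleophilic capture of the cation by H2O produces the protonated alcohol (an oxonium ion).
Step 4: Deprotonation of the oxonium ion by a water molecule delivers the neutral alcohol and regenerates the acid catalyst.
Total: 4 elementary steps.

4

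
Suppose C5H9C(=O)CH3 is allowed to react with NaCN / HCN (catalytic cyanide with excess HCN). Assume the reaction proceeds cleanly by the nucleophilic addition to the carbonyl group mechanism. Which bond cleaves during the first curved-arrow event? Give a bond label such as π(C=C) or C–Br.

Step 1: A lone pair / filled orbital on CN⁻ attacks the electrophilic carbonyl carbon; the π(C=O) electrons shift onto oxygen, producing a tetrahedral alkoxide intermediate.
The bond broken in this step is the π(C=O) bond.

π(C=O)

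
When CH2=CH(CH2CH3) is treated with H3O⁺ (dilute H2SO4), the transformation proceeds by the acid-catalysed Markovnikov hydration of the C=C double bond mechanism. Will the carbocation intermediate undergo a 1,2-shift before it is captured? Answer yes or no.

no

The first-formed carbocation is secondary.
No single 1,2-shift to an adjacent carbon would produce a more-substituted cation than the one already present, so no rearrangement occurs.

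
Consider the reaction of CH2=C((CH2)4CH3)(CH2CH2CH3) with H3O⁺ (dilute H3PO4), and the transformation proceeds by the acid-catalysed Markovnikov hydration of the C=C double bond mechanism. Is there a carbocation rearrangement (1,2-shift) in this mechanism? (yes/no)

The first-formed carbocation is tertiary.
No single 1,2-shift to an adjacent carbon would produce a more-substituted cation than the one already present, so no rearrangement occurs.

no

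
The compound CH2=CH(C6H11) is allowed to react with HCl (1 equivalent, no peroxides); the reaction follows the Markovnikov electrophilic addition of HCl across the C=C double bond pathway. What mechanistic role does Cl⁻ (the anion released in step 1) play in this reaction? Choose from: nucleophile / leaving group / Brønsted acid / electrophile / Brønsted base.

Step 3: Cl⁻ captures the cation: a lone pair on Cl⁻ fills the empty p orbital, producing the alkyl halide product.
Cl⁻ (the anion released in step 1) donates an electron pair to form a new σ-bond to carbon — it is the nucleophile.

nucleophile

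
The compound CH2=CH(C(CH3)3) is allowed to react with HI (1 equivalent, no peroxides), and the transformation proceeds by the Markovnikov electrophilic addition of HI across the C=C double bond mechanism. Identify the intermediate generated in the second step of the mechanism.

Step 1: Electrophilic addition begins with the π(C=C) electrons forming a bond to the proton of HI. Following Markovnikov's rule, the resulting cation is secondary. The H–I bond breaks heterolytically, releasing I⁻.
Step 2: A 1,2-methyl shift from the adjacent tert-butyl carbon moves the positive charge from the secondary centre to an adjacent carbon, generating a more stable tertiary carbocation.
After step 2 the species present is a tertiary carbocation.

tertiary carbocation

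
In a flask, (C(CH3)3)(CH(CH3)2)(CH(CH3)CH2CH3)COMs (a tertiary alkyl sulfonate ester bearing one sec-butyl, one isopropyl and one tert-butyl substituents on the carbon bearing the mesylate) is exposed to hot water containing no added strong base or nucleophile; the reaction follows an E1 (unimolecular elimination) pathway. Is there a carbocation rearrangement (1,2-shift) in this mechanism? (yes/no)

The first-formed carbocation is tertiary.
No single 1,2-shift to an adjacent carbon would produce a more-substituted cation than the one already present, so no rearrangement occurs.

no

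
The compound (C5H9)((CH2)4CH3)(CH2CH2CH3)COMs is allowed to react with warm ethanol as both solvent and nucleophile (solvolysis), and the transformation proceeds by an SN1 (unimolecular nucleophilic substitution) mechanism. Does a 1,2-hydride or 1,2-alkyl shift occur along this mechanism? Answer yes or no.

no

The first-formed carbocation is tertiary.
No single 1,2-shift to an adjacent carbon would produce a more-substituted cation than the one already present, so no rearrangement occurs.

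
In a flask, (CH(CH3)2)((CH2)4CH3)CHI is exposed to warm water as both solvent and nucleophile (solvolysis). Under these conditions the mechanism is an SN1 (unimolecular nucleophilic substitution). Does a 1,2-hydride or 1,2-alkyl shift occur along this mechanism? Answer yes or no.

The first-formed carbocation is secondary.
The adjacent isopropyl carbon already bears 2 other carbon substituents and has a hydrogen to migrate; after a 1,2-hydride shift from that carbon the positive charge sits on a tertiary centre.
Tertiary is more stable than secondary, so the shift occurs.

yes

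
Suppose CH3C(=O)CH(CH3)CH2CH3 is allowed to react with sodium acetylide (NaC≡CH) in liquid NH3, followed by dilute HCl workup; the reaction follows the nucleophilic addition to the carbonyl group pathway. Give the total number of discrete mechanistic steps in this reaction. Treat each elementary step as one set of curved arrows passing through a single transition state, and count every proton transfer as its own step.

2

Step 1: Nucleophilic addition: HC≡C⁻ adds to the carbonyl carbon, pushing the π(C=O) electron pair onto oxygen and giving a tetrahedral alkoxide.
Step 2: The alkoxide picks up a proton during dilute HCl workup to yield a propargyl alcohol.
Total: 2 elementary steps.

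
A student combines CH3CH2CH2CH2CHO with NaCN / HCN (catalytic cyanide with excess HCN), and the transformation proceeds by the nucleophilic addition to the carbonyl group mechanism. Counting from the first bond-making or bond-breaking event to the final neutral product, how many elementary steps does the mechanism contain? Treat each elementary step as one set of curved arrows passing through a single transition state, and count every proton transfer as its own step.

Step 1: Nucleophilic addition: CN⁻ adds to the carbonyl carbon, pushing the π(C=O) electron pair onto oxygen and giving a tetrahedral alkoxide.
Step 2: The alkoxide oxygen removes a proton from HCN present in the mixture, giving a cyanohydrin and regenerating CN⁻.
Total: 2 elementary steps.

2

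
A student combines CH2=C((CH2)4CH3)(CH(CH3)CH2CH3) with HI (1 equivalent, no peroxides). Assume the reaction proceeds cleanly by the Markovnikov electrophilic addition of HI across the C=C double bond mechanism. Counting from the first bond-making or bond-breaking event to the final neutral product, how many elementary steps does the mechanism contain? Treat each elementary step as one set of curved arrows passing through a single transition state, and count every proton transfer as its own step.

Step 1: Protonation of the alkene by HI: the π bond acts as the nucleophile and picks up H⁺, giving the more stable (Markovnikov) tertiary carbocation. The H–I bond breaks heterolytically, releasing I⁻.
(No 1,2-shift: no single shift to an adjacent carbon would give a more stable cation.)
Step 2: The I⁻ anion donates a lone pair to the carbocation, forming the new C–I σ-bond and giving the neutral alkyl halide.
Total: 2 elementary steps.

2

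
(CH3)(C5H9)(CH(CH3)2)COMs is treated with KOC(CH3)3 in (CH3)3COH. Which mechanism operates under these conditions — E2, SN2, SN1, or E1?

Conditions: a strong/bulky base with a tertiary substrate bearing a β-hydrogen.
These conditions are the textbook signature of the E2 pathway.
A strong (often hindered) base removes a β-H in concert with loss of the leaving group — bimolecular elimination.

E2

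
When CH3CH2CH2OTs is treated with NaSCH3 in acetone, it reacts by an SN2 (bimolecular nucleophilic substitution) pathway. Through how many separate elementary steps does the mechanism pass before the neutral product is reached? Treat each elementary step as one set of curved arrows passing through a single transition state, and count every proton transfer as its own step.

1

Step 1: CH3S⁻ attacks the back face of the α-carbon while TsO⁻ departs with the C–O bonding pair — a single concerted displacement through a pentacoordinate transition state.
Total: 1 elementary step.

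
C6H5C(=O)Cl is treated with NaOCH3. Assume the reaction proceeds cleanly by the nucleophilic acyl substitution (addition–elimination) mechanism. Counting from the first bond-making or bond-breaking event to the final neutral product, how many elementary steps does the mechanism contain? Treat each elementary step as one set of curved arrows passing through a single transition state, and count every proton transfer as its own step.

2

Step 1: CH3O⁻ adds to the carbonyl carbon; the C=O π electrons shift onto oxygen and a tetrahedral alkoxide intermediate forms.
Step 2: An oxygen lone pair re-forms the C=O π bond as the C–Cl σ-bond breaks; Cl⁻ is expelled.
Total: 2 elementary steps.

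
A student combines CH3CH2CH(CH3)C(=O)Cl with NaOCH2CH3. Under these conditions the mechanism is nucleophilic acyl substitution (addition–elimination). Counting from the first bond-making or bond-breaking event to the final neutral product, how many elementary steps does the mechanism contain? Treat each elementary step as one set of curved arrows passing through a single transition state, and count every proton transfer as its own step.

2

Step 1: Nucleophilic addition of CH3CH2O⁻ to the acyl carbon breaks the π(C=O) bond and yields a tetrahedral, anionic intermediate.
Step 2: Elimination step: re-formation of the carbonyl π bond drives out Cl⁻, giving the new acyl compound.
Total: 2 elementary steps.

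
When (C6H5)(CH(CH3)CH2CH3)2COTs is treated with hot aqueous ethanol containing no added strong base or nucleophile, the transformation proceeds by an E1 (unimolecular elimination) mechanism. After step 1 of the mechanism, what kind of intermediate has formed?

Step 1: Ionisation: the C–O σ-bond cleaves heterolytically; both bonding electrons depart with TsO⁻, leaving a tertiary carbocation at the α-carbon.
After step 1 the species present is a tertiary carbocation.

tertiary carbocation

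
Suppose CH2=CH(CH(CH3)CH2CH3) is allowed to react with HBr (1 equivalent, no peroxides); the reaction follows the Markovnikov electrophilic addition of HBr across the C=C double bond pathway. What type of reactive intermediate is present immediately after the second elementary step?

Step 1: The π electrons of the C=C bond attack a proton of HBr; Markovnikov addition places the new C–H on the less-substituted alkene carbon, so the positive charge ends up on the more-substituted carbon — a secondary carbocation. The H–Br bond breaks heterolytically, releasing Br⁻.
Step 2: A hydride (H with its bonding pair) migrates from the adjacent sec-butyl carbon to the cationic centre — a 1,2-hydride shift — upgrading the secondary cation to a tertiary one.
After step 2 the species present is a tertiary carbocation.

tertiary carbocation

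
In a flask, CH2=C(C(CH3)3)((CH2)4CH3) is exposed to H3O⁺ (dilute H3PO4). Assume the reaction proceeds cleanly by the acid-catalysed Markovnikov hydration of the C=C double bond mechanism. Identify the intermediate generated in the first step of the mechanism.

tertiary carbocation

Step 1: The π electrons of the C=C bond attack a proton of H3O⁺; Markovnikov addition places the new C–H on the less-substituted alkene carbon, so the positive charge ends up on the more-substituted carbon — a tertiary carbocation. H2O is released.
After step 1 the species present is a tertiary carbocation.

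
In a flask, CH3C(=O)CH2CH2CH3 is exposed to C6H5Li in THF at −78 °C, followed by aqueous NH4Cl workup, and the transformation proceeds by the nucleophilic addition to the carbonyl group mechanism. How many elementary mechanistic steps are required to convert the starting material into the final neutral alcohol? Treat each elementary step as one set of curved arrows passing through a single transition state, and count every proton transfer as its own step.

2

Step 1: Nucleophilic addition: the carbanion-like carbon of C6H5Li adds to the carbonyl carbon, pushing the π(C=O) electron pair onto oxygen and giving a tetrahedral alkoxide.
Step 2: Protonation of the alkoxide by aqueous NH4Cl workup furnishes an alcohol.
Total: 2 elementary steps.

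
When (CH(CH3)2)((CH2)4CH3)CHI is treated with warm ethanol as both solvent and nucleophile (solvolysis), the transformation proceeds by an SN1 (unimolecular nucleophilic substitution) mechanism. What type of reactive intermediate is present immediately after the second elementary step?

Step 1: Ionisation: the C–I σ-bond cleaves heterolytically; both bonding electrons depart with I⁻, leaving a secondary carbocation at the α-carbon.
Step 2: A hydride (H with its bonding pair) migrates from the adjacent isopropyl carbon to the cationic centre — a 1,2-hydride shift — upgrading the secondary cation to a tertiary one.
After step 2 the species present is a tertiary carbocation.

tertiary carbocation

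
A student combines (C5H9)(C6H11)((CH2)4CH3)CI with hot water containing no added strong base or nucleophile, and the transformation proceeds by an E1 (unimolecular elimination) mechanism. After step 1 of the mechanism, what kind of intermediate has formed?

tertiary carbocation

Step 1: The C–I bond breaks with both electrons going to the iodide; I⁻ leaves and a tertiary carbocation remains.
After step 1 the species present is a tertiary carbocation.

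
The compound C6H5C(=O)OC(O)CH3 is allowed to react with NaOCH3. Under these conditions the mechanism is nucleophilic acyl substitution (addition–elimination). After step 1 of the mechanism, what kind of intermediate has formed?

tetrahedral intermediate

Step 1: A lone pair on the O of CH3O⁻ attacks the electrophilic acyl carbon; the π(C=O) electrons move onto oxygen, giving a tetrahedral intermediate.
After step 1 the species present is a tetrahedral intermediate.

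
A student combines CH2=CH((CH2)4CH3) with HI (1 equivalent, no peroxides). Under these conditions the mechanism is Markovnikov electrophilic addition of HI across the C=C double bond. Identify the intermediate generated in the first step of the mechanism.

secondary carbocation

Step 1: Protonation of the alkene by HI: the π bond acts as the nucleophile and picks up H⁺, giving the more stable (Markovnikov) secondary carbocation. The H–I bond breaks heterolytically, releasing I⁻.
After step 1 the species present is a secondary carbocation.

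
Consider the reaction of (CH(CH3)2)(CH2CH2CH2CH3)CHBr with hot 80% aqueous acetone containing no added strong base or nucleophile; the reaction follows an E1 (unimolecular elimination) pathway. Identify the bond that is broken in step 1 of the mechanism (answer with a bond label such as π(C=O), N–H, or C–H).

C–Br

Step 1: The C–Br bond breaks with both electrons going to the bromide; Br⁻ leaves and a secondary carbocation remains.
The bond broken in this step is the C–Br bond.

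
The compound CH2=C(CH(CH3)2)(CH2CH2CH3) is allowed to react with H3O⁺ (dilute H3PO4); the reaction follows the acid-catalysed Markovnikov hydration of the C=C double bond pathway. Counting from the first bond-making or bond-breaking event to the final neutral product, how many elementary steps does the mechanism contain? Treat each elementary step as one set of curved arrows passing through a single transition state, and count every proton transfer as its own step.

Step 1: Protonation of the alkene by H3O⁺: the π bond acts as the nucleophile and picks up H⁺, giving the more stable (Markovnikov) tertiary carbocation. H2O is released.
(No 1,2-shift: no single shift to an adjacent carbon would give a more stable cation.)
Step 2: Water acts as the nucleophile: an oxygen lone pair bonds to the cationic carbon, giving an oxonium-ion intermediate.
Step 3: Deprotonation of the oxonium ion by a water molecule delivers the neutral alcohol and regenerates the acid catalyst.
Total: 3 elementary steps.

3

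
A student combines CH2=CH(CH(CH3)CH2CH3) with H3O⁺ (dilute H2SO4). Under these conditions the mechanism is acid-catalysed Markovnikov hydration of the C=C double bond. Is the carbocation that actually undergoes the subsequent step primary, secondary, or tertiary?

tertiary

Step 1: Protonation of the alkene by H3O⁺: the π bond acts as the nucleophile and picks up H⁺, giving the more stable (Markovnikov) secondary carbocation. H2O is released.
Step 2: A 1,2-hydride shift from the adjacent sec-butyl carbon moves the positive charge from the secondary centre to an adjacent carbon, generating a more stable tertiary carbocation.
The cation rearranges from secondary to tertiary via a 1,2-hydride shift from the adjacent sec-butyl carbon; the tertiary cation is what reacts next.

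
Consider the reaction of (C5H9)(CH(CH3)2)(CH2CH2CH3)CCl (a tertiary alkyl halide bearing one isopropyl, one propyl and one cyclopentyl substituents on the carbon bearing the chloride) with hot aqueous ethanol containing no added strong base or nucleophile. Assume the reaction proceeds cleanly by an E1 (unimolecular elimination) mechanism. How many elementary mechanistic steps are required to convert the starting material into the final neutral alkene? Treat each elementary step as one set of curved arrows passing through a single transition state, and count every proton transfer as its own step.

2

Step 1: The C–Cl bond breaks with both electrons going to the chloride; Cl⁻ leaves and a tertiary carbocation remains.
(No 1,2-shift: no single shift to an adjacent carbon would give a more stable cation.)
Step 2: A water (or ethanol) molecule (solvent) deprotonates a β-carbon; as the C–H bond breaks, those electrons form the new alkene π bond.
Total: 2 elementary steps.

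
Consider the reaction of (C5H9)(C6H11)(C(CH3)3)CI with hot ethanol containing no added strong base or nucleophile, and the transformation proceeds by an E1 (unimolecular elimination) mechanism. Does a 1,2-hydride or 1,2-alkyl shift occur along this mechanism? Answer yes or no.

The first-formed carbocation is tertiary.
No single 1,2-shift to an adjacent carbon would produce a more-substituted cation than the one already present, so no rearrangement occurs.

no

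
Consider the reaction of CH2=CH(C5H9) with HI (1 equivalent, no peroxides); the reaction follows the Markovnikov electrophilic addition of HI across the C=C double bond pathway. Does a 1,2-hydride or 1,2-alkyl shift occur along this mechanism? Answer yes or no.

The first-formed carbocation is secondary.
The adjacent cyclopentyl carbon already bears 2 other carbon substituents and has a hydrogen to migrate; after a 1,2-hydride shift from that carbon the positive charge sits on a tertiary centre.
Tertiary is more stable than secondary, so the shift occurs.

yes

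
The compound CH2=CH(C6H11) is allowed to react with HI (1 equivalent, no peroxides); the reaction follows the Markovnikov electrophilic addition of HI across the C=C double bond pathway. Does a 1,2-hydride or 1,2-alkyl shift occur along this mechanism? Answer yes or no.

The first-formed carbocation is secondary.
The adjacent cyclohexyl carbon already bears 2 other carbon substituents and has a hydrogen to migrate; after a 1,2-hydride shift from that carbon the positive charge sits on a tertiary centre.
Tertiary is more stable than secondary, so the shift occurs.

yes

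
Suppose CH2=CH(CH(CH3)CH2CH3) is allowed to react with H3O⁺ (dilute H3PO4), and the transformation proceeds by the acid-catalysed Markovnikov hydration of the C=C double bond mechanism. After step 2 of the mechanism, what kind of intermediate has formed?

tertiary carbocation

Step 1: Electrophilic addition begins with the π(C=C) electrons forming a bond to the proton of H3O⁺. Following Markovnikov's rule, the resulting cation is secondary. H2O is released.
Step 2: Carbocation rearrangement: a 1,2-hydride shift from the adjacent sec-butyl carbon converts the initially-formed secondary cation into the more stable tertiary cation.
After step 2 the species present is a tertiary carbocation.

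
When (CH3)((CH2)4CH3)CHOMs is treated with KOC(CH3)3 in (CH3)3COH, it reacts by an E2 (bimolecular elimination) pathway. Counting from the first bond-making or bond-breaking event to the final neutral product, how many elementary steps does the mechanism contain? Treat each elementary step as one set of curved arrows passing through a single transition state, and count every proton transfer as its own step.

1

Step 1: Concerted anti-periplanar elimination: (CH3)3CO⁻ abstracts a β-H while MsO⁻ leaves, and the C–H electrons become the new C=C π bond — all in a single transition state.
Total: 1 elementary step.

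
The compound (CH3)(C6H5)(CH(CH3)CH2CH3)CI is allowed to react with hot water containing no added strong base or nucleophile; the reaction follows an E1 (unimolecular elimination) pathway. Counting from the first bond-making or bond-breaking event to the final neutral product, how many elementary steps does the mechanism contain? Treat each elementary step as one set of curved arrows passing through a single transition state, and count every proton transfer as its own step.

2

Step 1: Unassisted departure of I⁻ (taking the C–I bonding pair) generates a tertiary carbocation.
(No 1,2-shift: no single shift to an adjacent carbon would give a more stable cation.)
Step 2: A water molecule (solvent) deprotonates a β-carbon; as the C–H bond breaks, those electrons form the new alkene π bond.
Total: 2 elementary steps.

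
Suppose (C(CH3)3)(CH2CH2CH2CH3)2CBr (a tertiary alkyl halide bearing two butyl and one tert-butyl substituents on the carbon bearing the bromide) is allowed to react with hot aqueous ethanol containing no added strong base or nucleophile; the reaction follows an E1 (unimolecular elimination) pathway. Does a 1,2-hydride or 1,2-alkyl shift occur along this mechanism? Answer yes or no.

The first-formed carbocation is tertiary.
No single 1,2-shift to an adjacent carbon would produce a more-substituted cation than the one already present, so no rearrangement occurs.

no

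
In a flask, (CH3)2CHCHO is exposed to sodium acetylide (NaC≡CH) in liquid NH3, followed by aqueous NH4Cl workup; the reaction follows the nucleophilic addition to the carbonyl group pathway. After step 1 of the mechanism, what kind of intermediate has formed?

Step 1: Nucleophilic addition: HC≡C⁻ adds to the carbonyl carbon, pushing the π(C=O) electron pair onto oxygen and giving a tetrahedral alkoxide.
After step 1 the species present is a tetrahedral alkoxide intermediate.

tetrahedral alkoxide intermediate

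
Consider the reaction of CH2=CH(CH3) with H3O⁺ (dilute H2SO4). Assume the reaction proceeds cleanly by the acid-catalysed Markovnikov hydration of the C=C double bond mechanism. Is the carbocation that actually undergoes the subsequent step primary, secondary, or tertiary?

secondary

Step 1: Electrophilic addition begins with the π(C=C) electrons forming a bond to the proton of H3O⁺. Following Markovnikov's rule, the resulting cation is secondary. H2O is released.
No single 1,2-shift to an adjacent carbon would give a more-substituted cation, so no rearrangement occurs.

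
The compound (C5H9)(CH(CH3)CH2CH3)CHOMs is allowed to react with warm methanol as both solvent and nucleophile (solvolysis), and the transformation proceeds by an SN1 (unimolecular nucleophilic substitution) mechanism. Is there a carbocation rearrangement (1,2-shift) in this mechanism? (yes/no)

The first-formed carbocation is secondary.
The adjacent sec-butyl carbon already bears 2 other carbon substituents and has a hydrogen to migrate; after a 1,2-hydride shift from that carbon the positive charge sits on a tertiary centre.
Tertiary is more stable than secondary, so the shift occurs.

yes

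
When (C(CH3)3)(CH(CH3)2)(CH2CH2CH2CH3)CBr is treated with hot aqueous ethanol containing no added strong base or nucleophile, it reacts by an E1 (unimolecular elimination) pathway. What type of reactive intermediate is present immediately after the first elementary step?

tertiary carbocation

Step 1: The C–Br bond breaks with both electrons going to the bromide; Br⁻ leaves and a tertiary carbocation remains.
After step 1 the species present is a tertiary carbocation.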